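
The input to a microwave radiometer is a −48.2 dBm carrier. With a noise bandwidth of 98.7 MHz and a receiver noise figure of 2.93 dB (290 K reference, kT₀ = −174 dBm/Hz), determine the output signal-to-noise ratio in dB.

42.9 dB

Noise floor: N = −174 + 10 log₁₀(B) + NF
10 log₁₀(9.87×10⁷) = 79.94 dB
N = −174 + 79.94 + 2.93 = −91.13 dBm
SNR = P_sig − N = −48.2 − (−91.13) = 42.93 dB → 42.9 dB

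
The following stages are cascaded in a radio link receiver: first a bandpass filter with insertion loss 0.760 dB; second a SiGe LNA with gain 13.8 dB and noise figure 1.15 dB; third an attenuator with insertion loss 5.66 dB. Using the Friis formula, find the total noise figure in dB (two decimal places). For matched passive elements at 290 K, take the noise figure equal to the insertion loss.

2.27 dB

Convert to linear (a loss of L dB is a gain of −L dB): F_i = 10^(NF_i/10), G_i = 10^(G_i,dB/10)
  Stage 1: F_1 = 10^(0.760/10) = 1.191, G_1 = 10^(−0.760/10) = 0.8395
  Stage 2: F_2 = 10^(1.15/10) = 1.303, G_2 = 10^(13.8/10) = 23.99
  Stage 3: F_3 = 10^(5.66/10) = 3.681, G_3 = 10^(−5.66/10) = 0.2716
Friis cascade:
  F = 1.191 + (1.303 − 1)/0.8395 + (3.681 − 1)/20.14 = 1.686
NF = 10 log₁₀(1.686) = 2.27 dB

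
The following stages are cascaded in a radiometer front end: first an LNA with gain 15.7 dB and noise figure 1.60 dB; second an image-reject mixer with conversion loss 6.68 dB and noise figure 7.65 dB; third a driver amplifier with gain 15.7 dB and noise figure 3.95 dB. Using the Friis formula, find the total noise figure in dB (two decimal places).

Convert to linear (a loss of L dB is a gain of −L dB): F_i = 10^(NF_i/10), G_i = 10^(G_i,dB/10)
  Stage 1: F_1 = 10^(1.60/10) = 1.445, G_1 = 10^(15.7/10) = 37.15
  Stage 2: F_2 = 10^(7.65/10) = 5.821, G_2 = 10^(−6.68/10) = 0.2148
  Stage 3: F_3 = 10^(3.95/10) = 2.483, G_3 = 10^(15.7/10) = 37.15
Friis cascade:
  F = 1.445 + (5.821 − 1)/37.15 + (2.483 − 1)/7.980 = 1.761
NF = 10 log₁₀(1.761) = 2.46 dB

2.46 dB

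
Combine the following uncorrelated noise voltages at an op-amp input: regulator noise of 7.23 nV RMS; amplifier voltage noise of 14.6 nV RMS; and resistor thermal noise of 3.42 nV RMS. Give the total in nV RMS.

16.6 nV

Uncorrelated sources add in power (mean-square): V_tot = √(ΣV_i²)
V_tot = √[(7.23×10⁻⁹)² + (1.46×10⁻⁸)² + (3.42×10⁻⁹)²] = 1.66×10⁻⁸ V = 16.6 nV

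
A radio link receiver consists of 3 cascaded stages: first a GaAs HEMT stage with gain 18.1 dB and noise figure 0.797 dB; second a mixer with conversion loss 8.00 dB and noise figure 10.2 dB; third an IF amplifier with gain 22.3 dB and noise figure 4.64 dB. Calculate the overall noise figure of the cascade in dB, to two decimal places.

Convert to linear (a loss of L dB is a gain of −L dB): F_i = 10^(NF_i/10), G_i = 10^(G_i,dB/10)
  Stage 1: F_1 = 10^(0.797/10) = 1.201, G_1 = 10^(18.1/10) = 64.57
  Stage 2: F_2 = 10^(10.2/10) = 10.47, G_2 = 10^(−8.00/10) = 0.1585
  Stage 3: F_3 = 10^(4.64/10) = 2.911, G_3 = 10^(22.3/10) = 169.8
Friis cascade:
  F = 1.201 + (10.47 − 1)/64.57 + (2.911 − 1)/10.23 = 1.535
NF = 10 log₁₀(1.535) = 1.86 dB

1.86 dB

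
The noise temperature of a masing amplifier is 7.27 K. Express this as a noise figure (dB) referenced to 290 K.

F = 1 + T_e/T₀ = 1 + 7.27/290 = 1.02507
NF = 10 log₁₀(1.02507) = 0.108 dB

0.108 dB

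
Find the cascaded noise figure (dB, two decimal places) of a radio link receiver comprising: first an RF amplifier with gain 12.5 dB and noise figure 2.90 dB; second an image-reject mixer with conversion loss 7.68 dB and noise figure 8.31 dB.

Convert to linear (a loss of L dB is a gain of −L dB): F_i = 10^(NF_i/10), G_i = 10^(G_i,dB/10)
  Stage 1: F_1 = 10^(2.90/10) = 1.950, G_1 = 10^(12.5/10) = 17.78
  Stage 2: F_2 = 10^(8.31/10) = 6.776, G_2 = 10^(−7.68/10) = 0.1706
Friis cascade:
  F = 1.950 + (6.776 − 1)/17.78 = 2.275
NF = 10 log₁₀(2.275) = 3.57 dB

3.57 dB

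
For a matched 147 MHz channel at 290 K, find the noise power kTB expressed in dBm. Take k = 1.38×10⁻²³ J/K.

−92.3 dBm

P_n = kTB = 1.38×10⁻²³ × 290 × 1.47×10⁸ = 5.88×10⁻¹³ W
In dBm: 10 log₁₀(5.88×10⁻¹³ / 10⁻³) = −92.3 dBm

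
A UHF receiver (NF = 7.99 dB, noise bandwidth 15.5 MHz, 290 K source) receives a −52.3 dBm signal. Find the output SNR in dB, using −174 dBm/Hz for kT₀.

Noise floor: N = −174 + 10 log₁₀(B) + NF
10 log₁₀(1.55×10⁷) = 71.9 dB
N = −174 + 71.9 + 7.99 = −94.11 dBm
SNR = P_sig − N = −52.3 − (−94.11) = 41.81 dB → 41.8 dB

41.8 dB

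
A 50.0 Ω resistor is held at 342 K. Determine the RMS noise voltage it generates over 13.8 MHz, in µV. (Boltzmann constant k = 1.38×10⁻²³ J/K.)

V_n = √(4kTRB)
4kTRB = 4 × 1.38×10⁻²³ × 342 × 5.00×10¹ × 1.38×10⁷ = 1.30×10⁻¹¹ V²
V_n = √(1.30×10⁻¹¹) = 3.61×10⁻⁶ V = 3.61 µV

3.61 µV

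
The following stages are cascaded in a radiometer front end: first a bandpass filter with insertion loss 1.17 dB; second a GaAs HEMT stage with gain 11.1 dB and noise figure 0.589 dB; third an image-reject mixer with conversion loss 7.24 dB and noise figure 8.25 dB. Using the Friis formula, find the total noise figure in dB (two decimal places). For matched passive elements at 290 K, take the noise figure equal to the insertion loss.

Convert to linear (a loss of L dB is a gain of −L dB): F_i = 10^(NF_i/10), G_i = 10^(G_i,dB/10)
  Stage 1: F_1 = 10^(1.17/10) = 1.309, G_1 = 10^(−1.17/10) = 0.7638
  Stage 2: F_2 = 10^(0.589/10) = 1.145, G_2 = 10^(11.1/10) = 12.88
  Stage 3: F_3 = 10^(8.25/10) = 6.683, G_3 = 10^(−7.24/10) = 0.1888
Friis cascade:
  F = 1.309 + (1.145 − 1)/0.7638 + (6.683 − 1)/9.840 = 2.077
NF = 10 log₁₀(2.077) = 3.17 dB

3.17 dB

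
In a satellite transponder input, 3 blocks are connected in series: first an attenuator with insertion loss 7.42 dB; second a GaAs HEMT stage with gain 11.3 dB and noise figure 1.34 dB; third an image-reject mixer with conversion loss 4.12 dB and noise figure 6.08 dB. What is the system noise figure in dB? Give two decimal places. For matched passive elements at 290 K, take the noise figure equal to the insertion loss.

Convert to linear (a loss of L dB is a gain of −L dB): F_i = 10^(NF_i/10), G_i = 10^(G_i,dB/10)
  Stage 1: F_1 = 10^(7.42/10) = 5.521, G_1 = 10^(−7.42/10) = 0.1811
  Stage 2: F_2 = 10^(1.34/10) = 1.361, G_2 = 10^(11.3/10) = 13.49
  Stage 3: F_3 = 10^(6.08/10) = 4.055, G_3 = 10^(−4.12/10) = 0.3873
Friis cascade:
  F = 5.521 + (1.361 − 1)/0.1811 + (4.055 − 1)/2.443 = 8.767
NF = 10 log₁₀(8.767) = 9.43 dB

9.43 dB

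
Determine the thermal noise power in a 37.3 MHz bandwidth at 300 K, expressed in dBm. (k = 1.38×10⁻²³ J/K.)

P_n = kTB = 1.38×10⁻²³ × 300 × 3.73×10⁷ = 1.54×10⁻¹³ W
In dBm: 10 log₁₀(1.54×10⁻¹³ / 10⁻³) = −98.1 dBm

−98.1 dBm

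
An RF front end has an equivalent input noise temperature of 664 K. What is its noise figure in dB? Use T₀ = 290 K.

5.17 dB

F = 1 + T_e/T₀ = 1 + 664/290 = 3.28966
NF = 10 log₁₀(3.28966) = 5.17 dB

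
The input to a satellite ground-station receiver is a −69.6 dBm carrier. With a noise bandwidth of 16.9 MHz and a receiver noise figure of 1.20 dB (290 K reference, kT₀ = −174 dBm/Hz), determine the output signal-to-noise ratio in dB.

Noise floor: N = −174 + 10 log₁₀(B) + NF
10 log₁₀(1.69×10⁷) = 72.28 dB
N = −174 + 72.28 + 1.20 = −100.52 dBm
SNR = P_sig − N = −69.6 − (−100.52) = 30.92 dB → 30.9 dB

30.9 dB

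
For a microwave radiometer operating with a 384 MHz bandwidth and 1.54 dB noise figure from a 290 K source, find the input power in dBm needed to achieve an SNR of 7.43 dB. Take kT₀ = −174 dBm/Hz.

−79.2 dBm

Sensitivity = −174 + 10 log₁₀(B) + NF + SNR_min
= −174 + 85.84 + 1.54 + 7.43
= −79.19 dBm → −79.2 dBm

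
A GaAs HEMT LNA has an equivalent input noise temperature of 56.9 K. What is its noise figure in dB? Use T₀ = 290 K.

0.778 dB

F = 1 + T_e/T₀ = 1 + 56.9/290 = 1.19621
NF = 10 log₁₀(1.19621) = 0.778 dB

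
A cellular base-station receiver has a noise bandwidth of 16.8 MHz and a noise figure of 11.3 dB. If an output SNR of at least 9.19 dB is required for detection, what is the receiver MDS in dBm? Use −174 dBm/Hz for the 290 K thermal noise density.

Sensitivity = −174 + 10 log₁₀(B) + NF + SNR_min
= −174 + 72.25 + 11.3 + 9.19
= −81.26 dBm → −81.3 dBm

−81.3 dBm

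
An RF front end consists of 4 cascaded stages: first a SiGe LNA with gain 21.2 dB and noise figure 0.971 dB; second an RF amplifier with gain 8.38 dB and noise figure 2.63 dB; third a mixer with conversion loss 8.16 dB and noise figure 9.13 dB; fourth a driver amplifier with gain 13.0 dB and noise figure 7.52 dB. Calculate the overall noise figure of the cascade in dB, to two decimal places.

Convert to linear (a loss of L dB is a gain of −L dB): F_i = 10^(NF_i/10), G_i = 10^(G_i,dB/10)
  Stage 1: F_1 = 10^(0.971/10) = 1.251, G_1 = 10^(21.2/10) = 131.8
  Stage 2: F_2 = 10^(2.63/10) = 1.832, G_2 = 10^(8.38/10) = 6.887
  Stage 3: F_3 = 10^(9.13/10) = 8.185, G_3 = 10^(−8.16/10) = 0.1528
  Stage 4: F_4 = 10^(7.52/10) = 5.649, G_4 = 10^(13.0/10) = 19.95
Friis cascade:
  F = 1.251 + (1.832 − 1)/131.8 + (8.185 − 1)/907.8 + (5.649 − 1)/138.7 = 1.298
NF = 10 log₁₀(1.298) = 1.13 dB

1.13 dB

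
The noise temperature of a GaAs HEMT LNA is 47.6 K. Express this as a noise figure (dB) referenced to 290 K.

0.660 dB

F = 1 + T_e/T₀ = 1 + 47.6/290 = 1.16414
NF = 10 log₁₀(1.16414) = 0.660 dB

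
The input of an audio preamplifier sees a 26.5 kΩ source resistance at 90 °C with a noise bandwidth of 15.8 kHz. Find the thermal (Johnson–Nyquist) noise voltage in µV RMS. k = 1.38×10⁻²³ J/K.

2.90 µV

T = 90 °C + 273.15 = 363.15 K
V_n = √(4kTRB)
4kTRB = 4 × 1.38×10⁻²³ × 363.15 × 2.65×10⁴ × 1.58×10⁴ = 8.39×10⁻¹² V²
V_n = √(8.39×10⁻¹²) = 2.90×10⁻⁶ V = 2.90 µV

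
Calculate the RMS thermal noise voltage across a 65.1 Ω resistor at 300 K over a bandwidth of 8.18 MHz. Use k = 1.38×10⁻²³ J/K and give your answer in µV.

V_n = √(4kTRB)
4kTRB = 4 × 1.38×10⁻²³ × 300 × 6.51×10¹ × 8.18×10⁶ = 8.82×10⁻¹² V²
V_n = √(8.82×10⁻¹²) = 2.97×10⁻⁶ V = 2.97 µV

2.97 µV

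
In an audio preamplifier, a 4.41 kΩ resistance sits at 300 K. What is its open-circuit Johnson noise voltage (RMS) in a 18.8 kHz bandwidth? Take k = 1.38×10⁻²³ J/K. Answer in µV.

1.17 µV

V_n = √(4kTRB)
4kTRB = 4 × 1.38×10⁻²³ × 300 × 4.41×10³ × 1.88×10⁴ = 1.37×10⁻¹² V²
V_n = √(1.37×10⁻¹²) = 1.17×10⁻⁶ V = 1.17 µV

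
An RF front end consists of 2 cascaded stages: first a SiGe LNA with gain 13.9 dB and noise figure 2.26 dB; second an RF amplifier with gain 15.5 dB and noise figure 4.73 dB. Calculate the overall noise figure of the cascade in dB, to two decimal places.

Convert to linear (a loss of L dB is a gain of −L dB): F_i = 10^(NF_i/10), G_i = 10^(G_i,dB/10)
  Stage 1: F_1 = 10^(2.26/10) = 1.683, G_1 = 10^(13.9/10) = 24.55
  Stage 2: F_2 = 10^(4.73/10) = 2.972, G_2 = 10^(15.5/10) = 35.48
Friis cascade:
  F = 1.683 + (2.972 − 1)/24.55 = 1.763
NF = 10 log₁₀(1.763) = 2.46 dB

2.46 dB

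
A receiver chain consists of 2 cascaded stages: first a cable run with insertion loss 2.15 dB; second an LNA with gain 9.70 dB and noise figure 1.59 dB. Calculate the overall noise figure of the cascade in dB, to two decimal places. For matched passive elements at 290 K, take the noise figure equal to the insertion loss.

3.74 dB

Convert to linear (a loss of L dB is a gain of −L dB): F_i = 10^(NF_i/10), G_i = 10^(G_i,dB/10)
  Stage 1: F_1 = 10^(2.15/10) = 1.641, G_1 = 10^(−2.15/10) = 0.6095
  Stage 2: F_2 = 10^(1.59/10) = 1.442, G_2 = 10^(9.70/10) = 9.333
Friis cascade:
  F = 1.641 + (1.442 − 1)/0.6095 = 2.366
NF = 10 log₁₀(2.366) = 3.74 dB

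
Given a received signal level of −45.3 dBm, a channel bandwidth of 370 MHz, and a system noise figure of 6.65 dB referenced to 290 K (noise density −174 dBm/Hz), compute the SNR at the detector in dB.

Noise floor: N = −174 + 10 log₁₀(B) + NF
10 log₁₀(3.70×10⁸) = 85.68 dB
N = −174 + 85.68 + 6.65 = −81.67 dBm
SNR = P_sig − N = −45.3 − (−81.67) = 36.37 dB → 36.4 dB

36.4 dB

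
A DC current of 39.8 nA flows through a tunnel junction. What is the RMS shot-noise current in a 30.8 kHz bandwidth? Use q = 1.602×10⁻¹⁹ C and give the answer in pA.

I_n = √(2qI·B)
2qI·B = 2 × 1.602×10⁻¹⁹ × 3.98×10⁻⁸ × 3.08×10⁴ = 3.93×10⁻²² A²
I_n = √(3.93×10⁻²²) = 1.98×10⁻¹¹ A = 19.8 pA

19.8 pA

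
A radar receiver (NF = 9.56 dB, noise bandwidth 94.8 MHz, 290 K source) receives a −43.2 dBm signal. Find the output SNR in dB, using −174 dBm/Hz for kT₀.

41.5 dB

Noise floor: N = −174 + 10 log₁₀(B) + NF
10 log₁₀(9.48×10⁷) = 79.77 dB
N = −174 + 79.77 + 9.56 = −84.67 dBm
SNR = P_sig − N = −43.2 − (−84.67) = 41.47 dB → 41.5 dB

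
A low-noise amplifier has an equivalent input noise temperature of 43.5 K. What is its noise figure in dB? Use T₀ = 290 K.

F = 1 + T_e/T₀ = 1 + 43.5/290 = 1.15
NF = 10 log₁₀(1.15) = 0.607 dB

0.607 dB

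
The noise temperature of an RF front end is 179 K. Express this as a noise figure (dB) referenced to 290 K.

2.09 dB

F = 1 + T_e/T₀ = 1 + 179/290 = 1.61724
NF = 10 log₁₀(1.61724) = 2.09 dB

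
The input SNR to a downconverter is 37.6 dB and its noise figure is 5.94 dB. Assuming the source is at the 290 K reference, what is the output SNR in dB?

By definition F = SNR_in/SNR_out, so in dB: SNR_out = SNR_in − NF
SNR_out = 37.6 − 5.94 = 31.66 dB

31.66 dB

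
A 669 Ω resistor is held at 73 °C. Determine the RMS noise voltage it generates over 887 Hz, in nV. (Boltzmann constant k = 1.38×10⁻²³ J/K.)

106 nV

T = 73 °C + 273.15 = 346.15 K
V_n = √(4kTRB)
4kTRB = 4 × 1.38×10⁻²³ × 346.15 × 6.69×10² × 8.87×10² = 1.13×10⁻¹⁴ V²
V_n = √(1.13×10⁻¹⁴) = 1.06×10⁻⁷ V = 106 nV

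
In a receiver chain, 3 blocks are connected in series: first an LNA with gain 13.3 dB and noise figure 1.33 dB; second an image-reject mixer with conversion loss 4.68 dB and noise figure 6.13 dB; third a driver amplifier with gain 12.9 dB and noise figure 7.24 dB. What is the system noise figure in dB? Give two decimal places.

3.21 dB

Convert to linear (a loss of L dB is a gain of −L dB): F_i = 10^(NF_i/10), G_i = 10^(G_i,dB/10)
  Stage 1: F_1 = 10^(1.33/10) = 1.358, G_1 = 10^(13.3/10) = 21.38
  Stage 2: F_2 = 10^(6.13/10) = 4.102, G_2 = 10^(−4.68/10) = 0.3404
  Stage 3: F_3 = 10^(7.24/10) = 5.297, G_3 = 10^(12.9/10) = 19.50
Friis cascade:
  F = 1.358 + (4.102 − 1)/21.38 + (5.297 − 1)/7.278 = 2.094
NF = 10 log₁₀(2.094) = 3.21 dB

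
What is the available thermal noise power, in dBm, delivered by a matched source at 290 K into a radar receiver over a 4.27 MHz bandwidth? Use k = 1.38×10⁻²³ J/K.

−107.7 dBm

P_n = kTB = 1.38×10⁻²³ × 290 × 4.27×10⁶ = 1.71×10⁻¹⁴ W
In dBm: 10 log₁₀(1.71×10⁻¹⁴ / 10⁻³) = −107.7 dBm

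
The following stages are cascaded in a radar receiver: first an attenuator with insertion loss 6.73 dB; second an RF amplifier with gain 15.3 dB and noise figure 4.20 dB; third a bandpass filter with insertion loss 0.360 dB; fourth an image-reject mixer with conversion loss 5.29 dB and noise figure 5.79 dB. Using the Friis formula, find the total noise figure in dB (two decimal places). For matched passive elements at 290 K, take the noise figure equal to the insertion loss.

Convert to linear (a loss of L dB is a gain of −L dB): F_i = 10^(NF_i/10), G_i = 10^(G_i,dB/10)
  Stage 1: F_1 = 10^(6.73/10) = 4.710, G_1 = 10^(−6.73/10) = 0.2123
  Stage 2: F_2 = 10^(4.20/10) = 2.630, G_2 = 10^(15.3/10) = 33.88
  Stage 3: F_3 = 10^(0.360/10) = 1.086, G_3 = 10^(−0.360/10) = 0.9204
  Stage 4: F_4 = 10^(5.79/10) = 3.793, G_4 = 10^(−5.29/10) = 0.2958
Friis cascade:
  F = 4.710 + (2.630 − 1)/0.2123 + (1.086 − 1)/7.194 + (3.793 − 1)/6.622 = 12.82
NF = 10 log₁₀(12.82) = 11.08 dB

11.08 dB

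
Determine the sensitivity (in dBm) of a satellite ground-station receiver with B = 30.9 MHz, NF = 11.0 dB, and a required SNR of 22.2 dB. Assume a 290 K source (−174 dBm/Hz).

−65.9 dBm

Sensitivity = −174 + 10 log₁₀(B) + NF + SNR_min
= −174 + 74.9 + 11.0 + 22.2
= −65.9 dBm → −65.9 dBm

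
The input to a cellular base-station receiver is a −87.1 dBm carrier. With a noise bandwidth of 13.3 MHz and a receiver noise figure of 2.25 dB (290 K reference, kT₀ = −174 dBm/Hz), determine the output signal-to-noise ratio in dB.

13.4 dB

Noise floor: N = −174 + 10 log₁₀(B) + NF
10 log₁₀(1.33×10⁷) = 71.24 dB
N = −174 + 71.24 + 2.25 = −100.51 dBm
SNR = P_sig − N = −87.1 − (−100.51) = 13.41 dB → 13.4 dB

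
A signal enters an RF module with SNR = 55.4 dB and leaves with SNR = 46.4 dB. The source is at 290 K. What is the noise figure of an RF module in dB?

NF (dB) = SNR_in(dB) − SNR_out(dB) when the source is at T₀
NF = 55.4 − 46.4 = 9.0 dB

9.0 dB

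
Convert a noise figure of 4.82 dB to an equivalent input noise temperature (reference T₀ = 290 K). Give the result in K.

590 K

F = 10^(4.82/10) = 3.03389
T_e = (F − 1)·T₀ = (3.03389 − 1) × 290 = 590 K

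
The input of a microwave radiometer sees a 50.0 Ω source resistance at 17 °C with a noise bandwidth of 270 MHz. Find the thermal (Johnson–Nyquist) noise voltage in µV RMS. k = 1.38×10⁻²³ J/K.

14.7 µV

T = 17 °C + 273.15 = 290.15 K
V_n = √(4kTRB)
4kTRB = 4 × 1.38×10⁻²³ × 290.15 × 5.00×10¹ × 2.70×10⁸ = 2.16×10⁻¹⁰ V²
V_n = √(2.16×10⁻¹⁰) = 1.47×10⁻⁵ V = 14.7 µV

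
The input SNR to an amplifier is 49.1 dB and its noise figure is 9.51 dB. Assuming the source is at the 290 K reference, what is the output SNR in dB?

By definition F = SNR_in/SNR_out, so in dB: SNR_out = SNR_in − NF
SNR_out = 49.1 − 9.51 = 39.59 dB

39.59 dB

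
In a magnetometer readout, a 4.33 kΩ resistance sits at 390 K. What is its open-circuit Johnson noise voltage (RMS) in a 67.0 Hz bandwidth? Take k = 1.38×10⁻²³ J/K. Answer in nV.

V_n = √(4kTRB)
4kTRB = 4 × 1.38×10⁻²³ × 390 × 4.33×10³ × 6.70×10¹ = 6.25×10⁻¹⁵ V²
V_n = √(6.25×10⁻¹⁵) = 7.90×10⁻⁸ V = 79.0 nV

79.0 nV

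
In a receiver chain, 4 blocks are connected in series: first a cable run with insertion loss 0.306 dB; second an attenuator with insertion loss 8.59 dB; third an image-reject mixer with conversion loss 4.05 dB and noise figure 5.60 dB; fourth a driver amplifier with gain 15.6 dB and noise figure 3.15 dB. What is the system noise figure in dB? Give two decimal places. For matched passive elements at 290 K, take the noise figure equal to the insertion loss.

Convert to linear (a loss of L dB is a gain of −L dB): F_i = 10^(NF_i/10), G_i = 10^(G_i,dB/10)
  Stage 1: F_1 = 10^(0.306/10) = 1.073, G_1 = 10^(−0.306/10) = 0.9320
  Stage 2: F_2 = 10^(8.59/10) = 7.228, G_2 = 10^(−8.59/10) = 0.1384
  Stage 3: F_3 = 10^(5.60/10) = 3.631, G_3 = 10^(−4.05/10) = 0.3936
  Stage 4: F_4 = 10^(3.15/10) = 2.065, G_4 = 10^(15.6/10) = 36.31
Friis cascade:
  F = 1.073 + (7.228 − 1)/0.9320 + (3.631 − 1)/0.1289 + (2.065 − 1)/0.05075 = 49.15
NF = 10 log₁₀(49.15) = 16.92 dB

16.92 dB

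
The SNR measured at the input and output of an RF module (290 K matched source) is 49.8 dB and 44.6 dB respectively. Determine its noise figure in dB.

NF (dB) = SNR_in(dB) − SNR_out(dB) when the source is at T₀
NF = 49.8 − 44.6 = 5.2 dB

5.2 dB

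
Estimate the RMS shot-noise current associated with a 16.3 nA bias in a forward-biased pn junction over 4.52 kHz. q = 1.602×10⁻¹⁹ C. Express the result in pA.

4.86 pA

I_n = √(2qI·B)
2qI·B = 2 × 1.602×10⁻¹⁹ × 1.63×10⁻⁸ × 4.52×10³ = 2.36×10⁻²³ A²
I_n = √(2.36×10⁻²³) = 4.86×10⁻¹² A = 4.86 pA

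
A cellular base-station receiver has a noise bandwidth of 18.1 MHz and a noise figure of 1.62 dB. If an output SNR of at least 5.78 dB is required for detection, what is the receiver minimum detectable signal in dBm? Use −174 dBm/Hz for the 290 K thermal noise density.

−94.0 dBm

Sensitivity = −174 + 10 log₁₀(B) + NF + SNR_min
= −174 + 72.58 + 1.62 + 5.78
= −94.02 dBm → −94.0 dBm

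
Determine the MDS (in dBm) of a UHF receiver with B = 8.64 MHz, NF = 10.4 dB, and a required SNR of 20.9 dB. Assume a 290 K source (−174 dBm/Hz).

−73.3 dBm

Sensitivity = −174 + 10 log₁₀(B) + NF + SNR_min
= −174 + 69.37 + 10.4 + 20.9
= −73.33 dBm → −73.3 dBm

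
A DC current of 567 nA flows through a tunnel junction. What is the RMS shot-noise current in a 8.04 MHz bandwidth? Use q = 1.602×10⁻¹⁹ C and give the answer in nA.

I_n = √(2qI·B)
2qI·B = 2 × 1.602×10⁻¹⁹ × 5.67×10⁻⁷ × 8.04×10⁶ = 1.46×10⁻¹⁸ A²
I_n = √(1.46×10⁻¹⁸) = 1.21×10⁻⁹ A = 1.21 nA

1.21 nA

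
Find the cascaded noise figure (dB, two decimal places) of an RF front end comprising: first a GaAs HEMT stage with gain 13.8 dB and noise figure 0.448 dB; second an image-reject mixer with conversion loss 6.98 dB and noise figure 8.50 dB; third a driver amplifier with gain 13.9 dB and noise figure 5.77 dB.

Convert to linear (a loss of L dB is a gain of −L dB): F_i = 10^(NF_i/10), G_i = 10^(G_i,dB/10)
  Stage 1: F_1 = 10^(0.448/10) = 1.109, G_1 = 10^(13.8/10) = 23.99
  Stage 2: F_2 = 10^(8.50/10) = 7.079, G_2 = 10^(−6.98/10) = 0.2004
  Stage 3: F_3 = 10^(5.77/10) = 3.776, G_3 = 10^(13.9/10) = 24.55
Friis cascade:
  F = 1.109 + (7.079 − 1)/23.99 + (3.776 − 1)/4.808 = 1.939
NF = 10 log₁₀(1.939) = 2.88 dB

2.88 dB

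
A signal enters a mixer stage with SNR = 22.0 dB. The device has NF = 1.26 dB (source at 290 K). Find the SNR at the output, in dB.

20.74 dB

By definition F = SNR_in/SNR_out, so in dB: SNR_out = SNR_in − NF
SNR_out = 22.0 − 1.26 = 20.74 dB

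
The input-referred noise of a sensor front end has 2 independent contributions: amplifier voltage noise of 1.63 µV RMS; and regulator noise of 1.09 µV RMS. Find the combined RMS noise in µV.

1.96 µV

Uncorrelated sources add in power (mean-square): V_tot = √(ΣV_i²)
V_tot = √[(1.63×10⁻⁶)² + (1.09×10⁻⁶)²] = 1.96×10⁻⁶ V = 1.96 µV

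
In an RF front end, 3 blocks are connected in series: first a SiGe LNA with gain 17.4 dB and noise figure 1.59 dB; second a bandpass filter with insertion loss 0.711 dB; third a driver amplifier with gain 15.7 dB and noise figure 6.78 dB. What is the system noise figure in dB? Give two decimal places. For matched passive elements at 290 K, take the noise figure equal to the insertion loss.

Convert to linear (a loss of L dB is a gain of −L dB): F_i = 10^(NF_i/10), G_i = 10^(G_i,dB/10)
  Stage 1: F_1 = 10^(1.59/10) = 1.442, G_1 = 10^(17.4/10) = 54.95
  Stage 2: F_2 = 10^(0.711/10) = 1.178, G_2 = 10^(−0.711/10) = 0.8490
  Stage 3: F_3 = 10^(6.78/10) = 4.764, G_3 = 10^(15.7/10) = 37.15
Friis cascade:
  F = 1.442 + (1.178 − 1)/54.95 + (4.764 − 1)/46.66 = 1.526
NF = 10 log₁₀(1.526) = 1.84 dB

1.84 dB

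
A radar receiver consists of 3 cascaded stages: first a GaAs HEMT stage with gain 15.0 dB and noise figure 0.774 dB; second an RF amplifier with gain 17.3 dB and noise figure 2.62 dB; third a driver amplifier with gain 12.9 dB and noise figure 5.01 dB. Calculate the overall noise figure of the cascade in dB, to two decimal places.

Convert to linear (a loss of L dB is a gain of −L dB): F_i = 10^(NF_i/10), G_i = 10^(G_i,dB/10)
  Stage 1: F_1 = 10^(0.774/10) = 1.195, G_1 = 10^(15.0/10) = 31.62
  Stage 2: F_2 = 10^(2.62/10) = 1.828, G_2 = 10^(17.3/10) = 53.70
  Stage 3: F_3 = 10^(5.01/10) = 3.170, G_3 = 10^(12.9/10) = 19.50
Friis cascade:
  F = 1.195 + (1.828 − 1)/31.62 + (3.170 − 1)/1698 = 1.223
NF = 10 log₁₀(1.223) = 0.87 dB

0.87 dB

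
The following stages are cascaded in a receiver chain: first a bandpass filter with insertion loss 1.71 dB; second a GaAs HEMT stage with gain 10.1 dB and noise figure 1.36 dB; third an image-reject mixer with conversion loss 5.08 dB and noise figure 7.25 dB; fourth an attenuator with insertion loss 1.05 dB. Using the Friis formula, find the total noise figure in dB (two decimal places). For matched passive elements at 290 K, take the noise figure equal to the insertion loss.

4.44 dB

Convert to linear (a loss of L dB is a gain of −L dB): F_i = 10^(NF_i/10), G_i = 10^(G_i,dB/10)
  Stage 1: F_1 = 10^(1.71/10) = 1.483, G_1 = 10^(−1.71/10) = 0.6745
  Stage 2: F_2 = 10^(1.36/10) = 1.368, G_2 = 10^(10.1/10) = 10.23
  Stage 3: F_3 = 10^(7.25/10) = 5.309, G_3 = 10^(−5.08/10) = 0.3105
  Stage 4: F_4 = 10^(1.05/10) = 1.274, G_4 = 10^(−1.05/10) = 0.7852
Friis cascade:
  F = 1.483 + (1.368 − 1)/0.6745 + (5.309 − 1)/6.902 + (1.274 − 1)/2.143 = 2.780
NF = 10 log₁₀(2.780) = 4.44 dB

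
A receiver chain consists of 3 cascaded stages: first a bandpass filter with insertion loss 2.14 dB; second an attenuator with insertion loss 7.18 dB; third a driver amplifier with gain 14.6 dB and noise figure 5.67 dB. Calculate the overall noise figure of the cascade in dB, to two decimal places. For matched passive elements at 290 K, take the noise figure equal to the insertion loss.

Convert to linear (a loss of L dB is a gain of −L dB): F_i = 10^(NF_i/10), G_i = 10^(G_i,dB/10)
  Stage 1: F_1 = 10^(2.14/10) = 1.637, G_1 = 10^(−2.14/10) = 0.6109
  Stage 2: F_2 = 10^(7.18/10) = 5.224, G_2 = 10^(−7.18/10) = 0.1914
  Stage 3: F_3 = 10^(5.67/10) = 3.690, G_3 = 10^(14.6/10) = 28.84
Friis cascade:
  F = 1.637 + (5.224 − 1)/0.6109 + (3.690 − 1)/0.1169 = 31.55
NF = 10 log₁₀(31.55) = 14.99 dB

14.99 dB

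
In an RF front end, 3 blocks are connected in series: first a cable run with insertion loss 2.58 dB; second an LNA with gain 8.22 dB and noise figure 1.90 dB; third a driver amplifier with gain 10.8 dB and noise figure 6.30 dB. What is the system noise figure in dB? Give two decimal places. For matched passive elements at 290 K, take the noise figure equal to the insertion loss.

Convert to linear (a loss of L dB is a gain of −L dB): F_i = 10^(NF_i/10), G_i = 10^(G_i,dB/10)
  Stage 1: F_1 = 10^(2.58/10) = 1.811, G_1 = 10^(−2.58/10) = 0.5521
  Stage 2: F_2 = 10^(1.90/10) = 1.549, G_2 = 10^(8.22/10) = 6.637
  Stage 3: F_3 = 10^(6.30/10) = 4.266, G_3 = 10^(10.8/10) = 12.02
Friis cascade:
  F = 1.811 + (1.549 − 1)/0.5521 + (4.266 − 1)/3.664 = 3.697
NF = 10 log₁₀(3.697) = 5.68 dB

5.68 dB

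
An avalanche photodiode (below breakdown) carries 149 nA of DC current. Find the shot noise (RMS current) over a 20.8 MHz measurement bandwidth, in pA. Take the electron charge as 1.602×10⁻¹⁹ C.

996 pA

I_n = √(2qI·B)
2qI·B = 2 × 1.602×10⁻¹⁹ × 1.49×10⁻⁷ × 2.08×10⁷ = 9.93×10⁻¹⁹ A²
I_n = √(9.93×10⁻¹⁹) = 9.96×10⁻¹⁰ A = 996 pA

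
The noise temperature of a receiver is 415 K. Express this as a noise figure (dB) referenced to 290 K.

F = 1 + T_e/T₀ = 1 + 415/290 = 2.43103
NF = 10 log₁₀(2.43103) = 3.86 dB

3.86 dB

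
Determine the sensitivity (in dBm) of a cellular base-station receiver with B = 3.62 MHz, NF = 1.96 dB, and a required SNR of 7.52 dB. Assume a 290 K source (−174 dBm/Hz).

Sensitivity = −174 + 10 log₁₀(B) + NF + SNR_min
= −174 + 65.59 + 1.96 + 7.52
= −98.93 dBm → −98.9 dBm

−98.9 dBm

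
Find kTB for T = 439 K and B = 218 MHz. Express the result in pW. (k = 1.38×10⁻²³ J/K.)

P_n = kTB = 1.38×10⁻²³ × 439 × 2.18×10⁸ = 1.32×10⁻¹² W = 1.32 pW

1.32 pW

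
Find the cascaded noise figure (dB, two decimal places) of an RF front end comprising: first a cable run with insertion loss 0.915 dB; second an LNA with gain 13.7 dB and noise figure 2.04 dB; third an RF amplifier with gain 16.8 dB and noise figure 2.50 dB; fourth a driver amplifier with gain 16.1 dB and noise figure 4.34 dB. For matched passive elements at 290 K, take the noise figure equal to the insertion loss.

3.05 dB

Convert to linear (a loss of L dB is a gain of −L dB): F_i = 10^(NF_i/10), G_i = 10^(G_i,dB/10)
  Stage 1: F_1 = 10^(0.915/10) = 1.235, G_1 = 10^(−0.915/10) = 0.8100
  Stage 2: F_2 = 10^(2.04/10) = 1.600, G_2 = 10^(13.7/10) = 23.44
  Stage 3: F_3 = 10^(2.50/10) = 1.778, G_3 = 10^(16.8/10) = 47.86
  Stage 4: F_4 = 10^(4.34/10) = 2.716, G_4 = 10^(16.1/10) = 40.74
Friis cascade:
  F = 1.235 + (1.600 − 1)/0.8100 + (1.778 − 1)/18.99 + (2.716 − 1)/908.9 = 2.018
NF = 10 log₁₀(2.018) = 3.05 dB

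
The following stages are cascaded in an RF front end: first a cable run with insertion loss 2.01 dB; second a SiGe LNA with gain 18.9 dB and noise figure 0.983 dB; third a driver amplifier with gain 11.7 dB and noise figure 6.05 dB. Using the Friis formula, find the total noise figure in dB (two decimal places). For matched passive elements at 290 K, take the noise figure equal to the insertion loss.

3.13 dB

Convert to linear (a loss of L dB is a gain of −L dB): F_i = 10^(NF_i/10), G_i = 10^(G_i,dB/10)
  Stage 1: F_1 = 10^(2.01/10) = 1.589, G_1 = 10^(−2.01/10) = 0.6295
  Stage 2: F_2 = 10^(0.983/10) = 1.254, G_2 = 10^(18.9/10) = 77.62
  Stage 3: F_3 = 10^(6.05/10) = 4.027, G_3 = 10^(11.7/10) = 14.79
Friis cascade:
  F = 1.589 + (1.254 − 1)/0.6295 + (4.027 − 1)/48.87 = 2.054
NF = 10 log₁₀(2.054) = 3.13 dB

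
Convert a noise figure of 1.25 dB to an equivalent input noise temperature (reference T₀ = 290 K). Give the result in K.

96.7 K

F = 10^(1.25/10) = 1.33352
T_e = (F − 1)·T₀ = (1.33352 − 1) × 290 = 96.7 K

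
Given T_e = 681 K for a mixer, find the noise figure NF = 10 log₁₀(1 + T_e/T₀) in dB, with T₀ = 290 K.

5.25 dB

F = 1 + T_e/T₀ = 1 + 681/290 = 3.34828
NF = 10 log₁₀(3.34828) = 5.25 dB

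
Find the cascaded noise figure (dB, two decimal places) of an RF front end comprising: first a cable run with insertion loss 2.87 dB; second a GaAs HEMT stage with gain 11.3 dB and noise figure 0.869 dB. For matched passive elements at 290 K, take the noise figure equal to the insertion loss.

3.74 dB

Convert to linear (a loss of L dB is a gain of −L dB): F_i = 10^(NF_i/10), G_i = 10^(G_i,dB/10)
  Stage 1: F_1 = 10^(2.87/10) = 1.936, G_1 = 10^(−2.87/10) = 0.5164
  Stage 2: F_2 = 10^(0.869/10) = 1.222, G_2 = 10^(11.3/10) = 13.49
Friis cascade:
  F = 1.936 + (1.222 − 1)/0.5164 = 2.365
NF = 10 log₁₀(2.365) = 3.74 dB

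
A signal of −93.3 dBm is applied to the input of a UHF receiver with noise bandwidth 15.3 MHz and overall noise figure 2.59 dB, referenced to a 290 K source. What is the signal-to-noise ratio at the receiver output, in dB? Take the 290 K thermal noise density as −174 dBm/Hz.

6.3 dB

Noise floor: N = −174 + 10 log₁₀(B) + NF
10 log₁₀(1.53×10⁷) = 71.85 dB
N = −174 + 71.85 + 2.59 = −99.56 dBm
SNR = P_sig − N = −93.3 − (−99.56) = 6.26 dB → 6.3 dB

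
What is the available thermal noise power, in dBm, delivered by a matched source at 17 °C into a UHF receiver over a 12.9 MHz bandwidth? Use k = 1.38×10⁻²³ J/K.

−102.9 dBm

T = 17 °C + 273.15 = 290.15 K
P_n = kTB = 1.38×10⁻²³ × 290.15 × 1.29×10⁷ = 5.17×10⁻¹⁴ W
In dBm: 10 log₁₀(5.17×10⁻¹⁴ / 10⁻³) = −102.9 dBm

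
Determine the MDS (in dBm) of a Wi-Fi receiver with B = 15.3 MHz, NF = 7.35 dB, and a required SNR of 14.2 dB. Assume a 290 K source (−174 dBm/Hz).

−80.6 dBm

Sensitivity = −174 + 10 log₁₀(B) + NF + SNR_min
= −174 + 71.85 + 7.35 + 14.2
= −80.60 dBm → −80.6 dBm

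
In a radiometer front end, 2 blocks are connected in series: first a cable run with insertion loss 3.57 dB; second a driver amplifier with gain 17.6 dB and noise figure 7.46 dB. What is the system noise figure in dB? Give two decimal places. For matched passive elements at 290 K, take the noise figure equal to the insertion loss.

11.03 dB

Convert to linear (a loss of L dB is a gain of −L dB): F_i = 10^(NF_i/10), G_i = 10^(G_i,dB/10)
  Stage 1: F_1 = 10^(3.57/10) = 2.275, G_1 = 10^(−3.57/10) = 0.4395
  Stage 2: F_2 = 10^(7.46/10) = 5.572, G_2 = 10^(17.6/10) = 57.54
Friis cascade:
  F = 2.275 + (5.572 − 1)/0.4395 = 12.68
NF = 10 log₁₀(12.68) = 11.03 dB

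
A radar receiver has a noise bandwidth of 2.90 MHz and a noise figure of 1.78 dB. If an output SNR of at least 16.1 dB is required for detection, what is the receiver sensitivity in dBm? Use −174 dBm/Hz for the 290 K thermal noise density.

−91.5 dBm

Sensitivity = −174 + 10 log₁₀(B) + NF + SNR_min
= −174 + 64.62 + 1.78 + 16.1
= −91.50 dBm → −91.5 dBm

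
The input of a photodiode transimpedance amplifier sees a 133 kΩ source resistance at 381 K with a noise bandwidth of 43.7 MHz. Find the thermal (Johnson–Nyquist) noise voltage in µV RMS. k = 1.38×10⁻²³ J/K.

V_n = √(4kTRB)
4kTRB = 4 × 1.38×10⁻²³ × 381 × 1.33×10⁵ × 4.37×10⁷ = 1.22×10⁻⁷ V²
V_n = √(1.22×10⁻⁷) = 3.50×10⁻⁴ V = 350 µV

350 µV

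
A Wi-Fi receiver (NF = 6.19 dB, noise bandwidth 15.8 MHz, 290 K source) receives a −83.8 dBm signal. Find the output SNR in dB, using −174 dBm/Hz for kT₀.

Noise floor: N = −174 + 10 log₁₀(B) + NF
10 log₁₀(1.58×10⁷) = 71.99 dB
N = −174 + 71.99 + 6.19 = −95.82 dBm
SNR = P_sig − N = −83.8 − (−95.82) = 12.02 dB → 12.0 dB

12.0 dB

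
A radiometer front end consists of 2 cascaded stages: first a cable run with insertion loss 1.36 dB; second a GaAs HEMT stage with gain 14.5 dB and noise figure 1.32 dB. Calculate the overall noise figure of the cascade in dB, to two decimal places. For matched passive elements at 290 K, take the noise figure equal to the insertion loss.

Convert to linear (a loss of L dB is a gain of −L dB): F_i = 10^(NF_i/10), G_i = 10^(G_i,dB/10)
  Stage 1: F_1 = 10^(1.36/10) = 1.368, G_1 = 10^(−1.36/10) = 0.7311
  Stage 2: F_2 = 10^(1.32/10) = 1.355, G_2 = 10^(14.5/10) = 28.18
Friis cascade:
  F = 1.368 + (1.355 − 1)/0.7311 = 1.854
NF = 10 log₁₀(1.854) = 2.68 dB

2.68 dB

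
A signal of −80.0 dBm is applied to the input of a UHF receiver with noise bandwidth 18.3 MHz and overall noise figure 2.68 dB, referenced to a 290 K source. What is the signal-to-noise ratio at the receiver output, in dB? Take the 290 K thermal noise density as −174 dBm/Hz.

18.7 dB

Noise floor: N = −174 + 10 log₁₀(B) + NF
10 log₁₀(1.83×10⁷) = 72.62 dB
N = −174 + 72.62 + 2.68 = −98.70 dBm
SNR = P_sig − N = −80.0 − (−98.70) = 18.70 dB → 18.7 dB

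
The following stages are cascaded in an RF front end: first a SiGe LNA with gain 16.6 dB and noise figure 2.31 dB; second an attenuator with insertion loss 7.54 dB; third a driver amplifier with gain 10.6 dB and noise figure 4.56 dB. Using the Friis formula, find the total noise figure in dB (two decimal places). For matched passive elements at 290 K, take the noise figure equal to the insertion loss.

Convert to linear (a loss of L dB is a gain of −L dB): F_i = 10^(NF_i/10), G_i = 10^(G_i,dB/10)
  Stage 1: F_1 = 10^(2.31/10) = 1.702, G_1 = 10^(16.6/10) = 45.71
  Stage 2: F_2 = 10^(7.54/10) = 5.675, G_2 = 10^(−7.54/10) = 0.1762
  Stage 3: F_3 = 10^(4.56/10) = 2.858, G_3 = 10^(10.6/10) = 11.48
Friis cascade:
  F = 1.702 + (5.675 − 1)/45.71 + (2.858 − 1)/8.054 = 2.035
NF = 10 log₁₀(2.035) = 3.09 dB

3.09 dB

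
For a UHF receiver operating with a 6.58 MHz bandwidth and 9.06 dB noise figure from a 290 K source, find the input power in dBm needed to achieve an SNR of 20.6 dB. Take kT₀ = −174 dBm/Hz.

Sensitivity = −174 + 10 log₁₀(B) + NF + SNR_min
= −174 + 68.18 + 9.06 + 20.6
= −76.16 dBm → −76.2 dBm

−76.2 dBm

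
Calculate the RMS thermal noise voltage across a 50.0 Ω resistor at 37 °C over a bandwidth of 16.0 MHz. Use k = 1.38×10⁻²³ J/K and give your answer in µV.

T = 37 °C + 273.15 = 310.15 K
V_n = √(4kTRB)
4kTRB = 4 × 1.38×10⁻²³ × 310.15 × 5.00×10¹ × 1.60×10⁷ = 1.37×10⁻¹¹ V²
V_n = √(1.37×10⁻¹¹) = 3.70×10⁻⁶ V = 3.70 µV

3.70 µV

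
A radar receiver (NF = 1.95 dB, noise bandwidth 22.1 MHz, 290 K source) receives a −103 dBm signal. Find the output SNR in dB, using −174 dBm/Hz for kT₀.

Noise floor: N = −174 + 10 log₁₀(B) + NF
10 log₁₀(2.21×10⁷) = 73.44 dB
N = −174 + 73.44 + 1.95 = −98.61 dBm
SNR = P_sig − N = −103 − (−98.61) = −4.39 dB → −4.4 dB

−4.4 dB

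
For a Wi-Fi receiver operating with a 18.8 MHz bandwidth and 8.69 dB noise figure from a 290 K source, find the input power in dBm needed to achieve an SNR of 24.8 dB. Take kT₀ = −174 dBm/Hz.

−67.8 dBm

Sensitivity = −174 + 10 log₁₀(B) + NF + SNR_min
= −174 + 72.74 + 8.69 + 24.8
= −67.77 dBm → −67.8 dBm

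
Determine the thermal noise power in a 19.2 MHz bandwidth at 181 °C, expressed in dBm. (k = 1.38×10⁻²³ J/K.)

−99.2 dBm

T = 181 °C + 273.15 = 454.15 K
P_n = kTB = 1.38×10⁻²³ × 454.15 × 1.92×10⁷ = 1.20×10⁻¹³ W
In dBm: 10 log₁₀(1.20×10⁻¹³ / 10⁻³) = −99.2 dBm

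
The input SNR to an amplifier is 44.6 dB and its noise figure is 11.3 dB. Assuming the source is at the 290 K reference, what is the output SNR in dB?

33.3 dB

By definition F = SNR_in/SNR_out, so in dB: SNR_out = SNR_in − NF
SNR_out = 44.6 − 11.3 = 33.3 dB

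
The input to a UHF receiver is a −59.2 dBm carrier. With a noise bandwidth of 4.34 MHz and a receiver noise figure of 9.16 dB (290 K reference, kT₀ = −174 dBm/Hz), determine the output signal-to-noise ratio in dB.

39.3 dB

Noise floor: N = −174 + 10 log₁₀(B) + NF
10 log₁₀(4.34×10⁶) = 66.37 dB
N = −174 + 66.37 + 9.16 = −98.47 dBm
SNR = P_sig − N = −59.2 − (−98.47) = 39.27 dB → 39.3 dB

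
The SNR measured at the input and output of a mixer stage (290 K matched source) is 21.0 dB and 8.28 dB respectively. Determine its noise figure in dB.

NF (dB) = SNR_in(dB) − SNR_out(dB) when the source is at T₀
NF = 21.0 − 8.28 = 12.72 dB

12.72 dB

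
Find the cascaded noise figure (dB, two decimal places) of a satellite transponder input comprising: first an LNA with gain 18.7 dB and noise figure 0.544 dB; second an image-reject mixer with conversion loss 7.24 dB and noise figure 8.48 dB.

Convert to linear (a loss of L dB is a gain of −L dB): F_i = 10^(NF_i/10), G_i = 10^(G_i,dB/10)
  Stage 1: F_1 = 10^(0.544/10) = 1.133, G_1 = 10^(18.7/10) = 74.13
  Stage 2: F_2 = 10^(8.48/10) = 7.047, G_2 = 10^(−7.24/10) = 0.1888
Friis cascade:
  F = 1.133 + (7.047 − 1)/74.13 = 1.215
NF = 10 log₁₀(1.215) = 0.85 dB

0.85 dB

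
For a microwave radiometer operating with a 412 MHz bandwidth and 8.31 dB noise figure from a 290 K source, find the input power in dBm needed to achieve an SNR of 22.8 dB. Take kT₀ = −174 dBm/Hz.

Sensitivity = −174 + 10 log₁₀(B) + NF + SNR_min
= −174 + 86.15 + 8.31 + 22.8
= −56.74 dBm → −56.7 dBm

−56.7 dBm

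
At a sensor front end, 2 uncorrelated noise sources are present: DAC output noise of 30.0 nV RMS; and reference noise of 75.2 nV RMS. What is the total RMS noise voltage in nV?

Uncorrelated sources add in power (mean-square): V_tot = √(ΣV_i²)
V_tot = √[(3.00×10⁻⁸)² + (7.52×10⁻⁸)²] = 8.10×10⁻⁸ V = 81.0 nV

81.0 nV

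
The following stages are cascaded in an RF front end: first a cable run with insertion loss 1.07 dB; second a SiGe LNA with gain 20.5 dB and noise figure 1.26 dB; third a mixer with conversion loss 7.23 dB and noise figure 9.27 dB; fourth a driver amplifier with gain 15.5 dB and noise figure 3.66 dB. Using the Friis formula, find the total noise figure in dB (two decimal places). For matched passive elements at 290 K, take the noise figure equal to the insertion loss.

Convert to linear (a loss of L dB is a gain of −L dB): F_i = 10^(NF_i/10), G_i = 10^(G_i,dB/10)
  Stage 1: F_1 = 10^(1.07/10) = 1.279, G_1 = 10^(−1.07/10) = 0.7816
  Stage 2: F_2 = 10^(1.26/10) = 1.337, G_2 = 10^(20.5/10) = 112.2
  Stage 3: F_3 = 10^(9.27/10) = 8.453, G_3 = 10^(−7.23/10) = 0.1892
  Stage 4: F_4 = 10^(3.66/10) = 2.323, G_4 = 10^(15.5/10) = 35.48
Friis cascade:
  F = 1.279 + (1.337 − 1)/0.7816 + (8.453 − 1)/87.70 + (2.323 − 1)/16.60 = 1.875
NF = 10 log₁₀(1.875) = 2.73 dB

2.73 dB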